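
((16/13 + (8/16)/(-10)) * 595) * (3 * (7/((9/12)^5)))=65467136/1053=62172.02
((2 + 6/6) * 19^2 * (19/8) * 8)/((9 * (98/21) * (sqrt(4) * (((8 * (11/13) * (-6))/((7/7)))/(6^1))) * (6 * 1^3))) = -89167/14784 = -6.03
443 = 443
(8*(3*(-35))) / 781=-840 / 781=-1.08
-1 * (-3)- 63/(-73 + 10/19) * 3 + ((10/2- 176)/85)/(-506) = 5.61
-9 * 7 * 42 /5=-2646 /5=-529.20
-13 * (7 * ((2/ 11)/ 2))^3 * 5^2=-111475/ 1331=-83.75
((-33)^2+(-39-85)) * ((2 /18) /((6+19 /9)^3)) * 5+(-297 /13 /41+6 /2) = 714809859 /207346061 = 3.45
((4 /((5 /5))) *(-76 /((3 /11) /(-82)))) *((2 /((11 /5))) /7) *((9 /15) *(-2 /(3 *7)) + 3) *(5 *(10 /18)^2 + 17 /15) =5566522112 /59535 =93499.99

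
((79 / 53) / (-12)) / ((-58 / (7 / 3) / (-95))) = -0.47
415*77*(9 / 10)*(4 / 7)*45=739530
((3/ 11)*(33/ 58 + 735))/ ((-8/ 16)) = -127989/ 319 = -401.22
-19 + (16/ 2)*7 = 37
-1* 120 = -120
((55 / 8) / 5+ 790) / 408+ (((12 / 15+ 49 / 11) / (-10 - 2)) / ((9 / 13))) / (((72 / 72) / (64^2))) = -4182584939 / 1615680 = -2588.75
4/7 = 0.57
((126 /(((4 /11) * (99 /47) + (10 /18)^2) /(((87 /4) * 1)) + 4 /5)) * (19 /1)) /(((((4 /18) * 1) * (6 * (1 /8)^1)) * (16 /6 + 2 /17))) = 303289737345 /49936288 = 6073.53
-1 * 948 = -948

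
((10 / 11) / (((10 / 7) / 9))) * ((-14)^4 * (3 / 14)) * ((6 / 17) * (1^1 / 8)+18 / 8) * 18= 364068432 / 187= 1946890.01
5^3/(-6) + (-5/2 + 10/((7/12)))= -130/21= -6.19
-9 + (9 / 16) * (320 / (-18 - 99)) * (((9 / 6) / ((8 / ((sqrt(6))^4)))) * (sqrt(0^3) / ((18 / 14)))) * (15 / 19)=-9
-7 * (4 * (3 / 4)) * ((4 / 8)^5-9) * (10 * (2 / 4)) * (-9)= -271215 / 32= -8475.47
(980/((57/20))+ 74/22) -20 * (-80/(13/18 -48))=167212759/533577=313.38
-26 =-26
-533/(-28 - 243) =1.97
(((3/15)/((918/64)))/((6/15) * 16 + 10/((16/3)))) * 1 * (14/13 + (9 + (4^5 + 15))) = 1163776/658359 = 1.77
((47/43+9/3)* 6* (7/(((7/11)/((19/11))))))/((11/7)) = 12768/43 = 296.93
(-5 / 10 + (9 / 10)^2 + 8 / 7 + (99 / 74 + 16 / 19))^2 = 3195874865401 / 242162410000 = 13.20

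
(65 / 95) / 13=1 / 19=0.05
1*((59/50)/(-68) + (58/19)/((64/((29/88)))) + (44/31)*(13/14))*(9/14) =58458113649/69081689600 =0.85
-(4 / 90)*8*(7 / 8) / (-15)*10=28 / 135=0.21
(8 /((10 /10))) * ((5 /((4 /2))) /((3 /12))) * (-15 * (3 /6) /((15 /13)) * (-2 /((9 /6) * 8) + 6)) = -9100 /3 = -3033.33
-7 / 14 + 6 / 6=1 / 2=0.50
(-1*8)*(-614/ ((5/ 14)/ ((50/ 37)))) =18585.95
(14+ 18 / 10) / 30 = 79 / 150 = 0.53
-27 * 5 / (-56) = 2.41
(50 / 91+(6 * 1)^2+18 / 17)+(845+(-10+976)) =2859797 / 1547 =1848.61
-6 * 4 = -24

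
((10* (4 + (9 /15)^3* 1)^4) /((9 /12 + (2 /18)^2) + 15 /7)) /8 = 43734636349047 /321728515625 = 135.94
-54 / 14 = -27 / 7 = -3.86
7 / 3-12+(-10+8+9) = -8 / 3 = -2.67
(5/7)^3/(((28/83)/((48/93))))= 41500/74431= 0.56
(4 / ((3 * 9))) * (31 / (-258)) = -62 / 3483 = -0.02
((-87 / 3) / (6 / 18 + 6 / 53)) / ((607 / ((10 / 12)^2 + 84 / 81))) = -287419 / 1551492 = -0.19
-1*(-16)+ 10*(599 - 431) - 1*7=1689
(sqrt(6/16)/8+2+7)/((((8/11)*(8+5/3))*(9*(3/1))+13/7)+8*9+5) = 77*sqrt(6)/662016+231/6896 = 0.03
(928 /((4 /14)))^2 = 10549504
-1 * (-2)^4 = -16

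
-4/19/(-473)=4/8987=0.00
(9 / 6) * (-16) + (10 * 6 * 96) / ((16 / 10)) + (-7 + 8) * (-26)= 3550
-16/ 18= -8/ 9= -0.89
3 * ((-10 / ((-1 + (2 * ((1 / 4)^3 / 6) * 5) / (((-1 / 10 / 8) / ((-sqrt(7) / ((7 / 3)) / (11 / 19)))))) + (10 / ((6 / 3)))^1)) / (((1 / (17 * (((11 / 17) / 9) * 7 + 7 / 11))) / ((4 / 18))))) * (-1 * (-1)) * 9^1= -143.86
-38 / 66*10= -190 / 33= -5.76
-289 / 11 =-26.27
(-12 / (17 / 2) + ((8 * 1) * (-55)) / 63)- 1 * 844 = -912916 / 1071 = -852.40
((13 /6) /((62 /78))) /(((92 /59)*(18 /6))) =9971 /17112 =0.58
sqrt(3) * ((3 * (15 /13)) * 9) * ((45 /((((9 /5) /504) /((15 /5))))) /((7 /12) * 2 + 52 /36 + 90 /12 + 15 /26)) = 275562000 * sqrt(3) /2501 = 190838.62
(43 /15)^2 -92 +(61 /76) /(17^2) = -414029639 /4941900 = -83.78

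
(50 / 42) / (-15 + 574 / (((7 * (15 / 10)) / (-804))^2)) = 25 / 70674501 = 0.00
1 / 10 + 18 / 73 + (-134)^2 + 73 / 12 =78675443 / 4380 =17962.43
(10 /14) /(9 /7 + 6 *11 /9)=15 /181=0.08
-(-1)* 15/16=0.94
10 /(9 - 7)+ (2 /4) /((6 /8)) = 17 /3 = 5.67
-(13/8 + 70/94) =-2.37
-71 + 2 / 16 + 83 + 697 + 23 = 5857 / 8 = 732.12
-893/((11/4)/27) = -96444/11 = -8767.64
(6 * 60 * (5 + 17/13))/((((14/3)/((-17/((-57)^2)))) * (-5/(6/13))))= 100368/427063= 0.24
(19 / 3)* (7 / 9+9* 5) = 7828 / 27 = 289.93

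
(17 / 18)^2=289 / 324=0.89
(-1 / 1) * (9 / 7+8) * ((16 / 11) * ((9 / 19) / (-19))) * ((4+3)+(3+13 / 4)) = 4.46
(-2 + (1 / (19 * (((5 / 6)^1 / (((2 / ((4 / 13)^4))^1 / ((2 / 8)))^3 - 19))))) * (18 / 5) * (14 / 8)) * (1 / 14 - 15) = -48436717332843631 / 11468800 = -4223346586.64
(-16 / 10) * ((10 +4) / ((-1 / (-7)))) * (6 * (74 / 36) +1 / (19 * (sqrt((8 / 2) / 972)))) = -29008 / 15 - 7056 * sqrt(3) / 95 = -2062.51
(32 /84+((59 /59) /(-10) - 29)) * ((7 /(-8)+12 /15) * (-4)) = -6031 /700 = -8.62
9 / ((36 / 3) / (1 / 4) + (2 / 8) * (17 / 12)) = 432 / 2321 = 0.19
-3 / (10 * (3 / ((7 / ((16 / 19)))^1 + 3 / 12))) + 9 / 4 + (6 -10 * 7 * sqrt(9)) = -32417 / 160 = -202.61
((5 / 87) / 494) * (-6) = -5 / 7163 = -0.00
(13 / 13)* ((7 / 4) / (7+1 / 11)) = 77 / 312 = 0.25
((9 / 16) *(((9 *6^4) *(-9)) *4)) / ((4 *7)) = -59049 / 7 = -8435.57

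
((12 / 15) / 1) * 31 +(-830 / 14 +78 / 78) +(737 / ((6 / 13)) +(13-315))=264883 / 210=1261.35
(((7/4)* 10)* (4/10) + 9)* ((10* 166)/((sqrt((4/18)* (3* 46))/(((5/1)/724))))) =16600* sqrt(69)/4163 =33.12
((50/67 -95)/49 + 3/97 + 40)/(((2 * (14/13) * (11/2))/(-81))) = -6389253351/24520727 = -260.57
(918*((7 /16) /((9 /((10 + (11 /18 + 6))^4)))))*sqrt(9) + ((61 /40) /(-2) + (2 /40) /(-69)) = 109377885301613 /10730880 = 10192815.99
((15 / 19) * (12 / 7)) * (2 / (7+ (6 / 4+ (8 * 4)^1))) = 80 / 1197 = 0.07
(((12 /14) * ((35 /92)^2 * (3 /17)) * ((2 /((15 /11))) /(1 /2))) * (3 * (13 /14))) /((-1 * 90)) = -143 /71944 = -0.00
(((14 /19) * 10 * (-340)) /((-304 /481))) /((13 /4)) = 440300 /361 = 1219.67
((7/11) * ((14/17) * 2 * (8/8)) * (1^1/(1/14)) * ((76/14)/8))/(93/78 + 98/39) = 145236/54043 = 2.69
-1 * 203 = -203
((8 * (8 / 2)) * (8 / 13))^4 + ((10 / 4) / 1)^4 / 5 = 68723046861 / 456976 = 150386.56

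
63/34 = 1.85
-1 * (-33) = 33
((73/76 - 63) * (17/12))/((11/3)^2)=-240465/36784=-6.54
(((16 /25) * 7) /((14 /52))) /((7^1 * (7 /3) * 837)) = 416 /341775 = 0.00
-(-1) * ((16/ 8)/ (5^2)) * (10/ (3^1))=4/ 15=0.27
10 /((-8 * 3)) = -5 /12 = -0.42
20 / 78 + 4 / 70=428 / 1365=0.31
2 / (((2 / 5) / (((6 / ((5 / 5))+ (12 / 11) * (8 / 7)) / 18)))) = 155 / 77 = 2.01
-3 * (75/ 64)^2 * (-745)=12571875/ 4096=3069.31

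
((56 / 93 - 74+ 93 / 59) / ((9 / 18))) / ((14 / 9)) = -1182255 / 12803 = -92.34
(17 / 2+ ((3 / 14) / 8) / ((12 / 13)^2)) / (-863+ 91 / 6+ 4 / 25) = -1146625 / 113927296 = -0.01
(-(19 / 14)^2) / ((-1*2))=361 / 392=0.92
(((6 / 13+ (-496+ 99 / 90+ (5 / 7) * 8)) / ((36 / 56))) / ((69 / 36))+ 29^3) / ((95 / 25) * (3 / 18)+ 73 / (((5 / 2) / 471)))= 215211418 / 123371885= 1.74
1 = 1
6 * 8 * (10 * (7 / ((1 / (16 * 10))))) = 537600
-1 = -1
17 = 17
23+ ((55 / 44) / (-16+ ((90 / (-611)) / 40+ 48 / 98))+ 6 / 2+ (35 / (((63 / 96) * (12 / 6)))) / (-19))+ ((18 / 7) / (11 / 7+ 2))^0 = 2702115764 / 105899217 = 25.52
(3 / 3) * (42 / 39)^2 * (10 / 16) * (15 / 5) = 735 / 338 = 2.17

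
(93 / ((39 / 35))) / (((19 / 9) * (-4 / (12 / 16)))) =-29295 / 3952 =-7.41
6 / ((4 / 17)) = 51 / 2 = 25.50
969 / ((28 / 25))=24225 / 28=865.18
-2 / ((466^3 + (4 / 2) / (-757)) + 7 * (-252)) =-757 / 38301524761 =-0.00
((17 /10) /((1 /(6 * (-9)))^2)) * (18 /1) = 446148 /5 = 89229.60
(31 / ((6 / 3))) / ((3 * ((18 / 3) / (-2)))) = -31 / 18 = -1.72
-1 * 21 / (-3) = 7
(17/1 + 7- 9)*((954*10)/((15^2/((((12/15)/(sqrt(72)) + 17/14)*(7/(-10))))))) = -2703/5- 742*sqrt(2)/25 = -582.57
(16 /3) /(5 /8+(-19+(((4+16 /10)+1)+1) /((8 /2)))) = -640 /1977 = -0.32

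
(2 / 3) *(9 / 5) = 6 / 5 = 1.20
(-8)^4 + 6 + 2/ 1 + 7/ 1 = 4111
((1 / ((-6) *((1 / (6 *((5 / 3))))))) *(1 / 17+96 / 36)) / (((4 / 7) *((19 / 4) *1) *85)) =-973 / 49419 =-0.02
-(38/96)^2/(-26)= 361/59904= 0.01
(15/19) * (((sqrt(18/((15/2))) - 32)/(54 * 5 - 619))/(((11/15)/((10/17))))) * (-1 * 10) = -720000/1239997 + 9000 * sqrt(15)/1239997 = -0.55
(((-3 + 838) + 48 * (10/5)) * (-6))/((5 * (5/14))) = -78204/25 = -3128.16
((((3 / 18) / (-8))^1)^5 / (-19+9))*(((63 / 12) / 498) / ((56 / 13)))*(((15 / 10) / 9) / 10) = 13 / 812111206809600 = 0.00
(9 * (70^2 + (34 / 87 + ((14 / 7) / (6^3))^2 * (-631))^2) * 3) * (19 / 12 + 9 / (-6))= 560656867141849 / 50852054016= 11025.26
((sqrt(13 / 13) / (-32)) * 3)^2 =0.01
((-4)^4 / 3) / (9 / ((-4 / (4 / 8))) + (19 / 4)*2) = 2048 / 201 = 10.19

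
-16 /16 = -1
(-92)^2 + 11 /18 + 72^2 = 245675 /18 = 13648.61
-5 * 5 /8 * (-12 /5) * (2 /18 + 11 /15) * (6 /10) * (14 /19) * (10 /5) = 28 /5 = 5.60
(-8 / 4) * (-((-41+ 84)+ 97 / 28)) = 1301 / 14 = 92.93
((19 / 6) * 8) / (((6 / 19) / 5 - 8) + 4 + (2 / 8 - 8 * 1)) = -28880 / 13323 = -2.17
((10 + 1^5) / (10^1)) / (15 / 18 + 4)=33 / 145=0.23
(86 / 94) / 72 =43 / 3384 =0.01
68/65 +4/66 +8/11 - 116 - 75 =-405761/2145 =-189.17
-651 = -651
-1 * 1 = -1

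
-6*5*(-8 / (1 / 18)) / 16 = 270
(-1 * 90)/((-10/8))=72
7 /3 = 2.33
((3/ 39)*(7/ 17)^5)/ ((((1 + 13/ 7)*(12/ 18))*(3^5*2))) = 117649/ 119608753680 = 0.00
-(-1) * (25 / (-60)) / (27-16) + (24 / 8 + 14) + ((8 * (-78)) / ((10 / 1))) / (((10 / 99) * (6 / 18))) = -6059849 / 3300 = -1836.32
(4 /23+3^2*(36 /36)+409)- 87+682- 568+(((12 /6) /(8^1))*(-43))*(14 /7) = 19489 /46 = 423.67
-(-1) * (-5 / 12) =-5 / 12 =-0.42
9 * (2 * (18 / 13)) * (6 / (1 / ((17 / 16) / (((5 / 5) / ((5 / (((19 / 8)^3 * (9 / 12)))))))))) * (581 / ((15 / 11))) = 3003872256 / 89167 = 33688.16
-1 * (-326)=326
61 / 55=1.11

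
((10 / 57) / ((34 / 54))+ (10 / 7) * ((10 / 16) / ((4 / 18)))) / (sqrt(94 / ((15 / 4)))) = 77715 * sqrt(1410) / 3400544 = 0.86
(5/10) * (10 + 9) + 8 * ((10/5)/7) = 165/14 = 11.79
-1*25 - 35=-60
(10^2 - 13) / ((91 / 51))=4437 / 91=48.76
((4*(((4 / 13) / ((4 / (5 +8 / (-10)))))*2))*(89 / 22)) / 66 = 1246 / 7865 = 0.16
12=12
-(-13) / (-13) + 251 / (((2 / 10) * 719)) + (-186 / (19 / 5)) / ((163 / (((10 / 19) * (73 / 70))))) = 171966026 / 296156819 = 0.58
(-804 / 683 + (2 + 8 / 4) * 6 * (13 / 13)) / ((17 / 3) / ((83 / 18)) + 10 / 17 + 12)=5498667 / 3328942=1.65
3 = 3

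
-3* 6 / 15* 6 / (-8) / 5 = 9 / 50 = 0.18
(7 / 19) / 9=7 / 171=0.04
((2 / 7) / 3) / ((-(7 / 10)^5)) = -200000 / 352947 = -0.57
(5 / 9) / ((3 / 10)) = 50 / 27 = 1.85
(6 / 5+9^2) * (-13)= -5343 / 5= -1068.60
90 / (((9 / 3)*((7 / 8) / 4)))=960 / 7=137.14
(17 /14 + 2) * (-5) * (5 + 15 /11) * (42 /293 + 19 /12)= -2276625 /12892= -176.59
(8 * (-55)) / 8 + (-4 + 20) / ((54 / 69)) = -34.56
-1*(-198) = 198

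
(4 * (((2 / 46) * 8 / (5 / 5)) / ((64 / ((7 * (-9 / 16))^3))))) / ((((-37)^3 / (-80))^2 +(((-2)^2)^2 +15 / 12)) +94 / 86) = -12800025 / 3866848796192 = -0.00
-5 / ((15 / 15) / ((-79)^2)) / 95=-328.47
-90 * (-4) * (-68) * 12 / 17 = -17280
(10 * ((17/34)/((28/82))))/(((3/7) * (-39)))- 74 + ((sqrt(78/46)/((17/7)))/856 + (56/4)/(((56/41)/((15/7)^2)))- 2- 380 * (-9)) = 3390.19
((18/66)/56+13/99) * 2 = 755/2772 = 0.27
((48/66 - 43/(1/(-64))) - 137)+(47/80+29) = 2327877/880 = 2645.31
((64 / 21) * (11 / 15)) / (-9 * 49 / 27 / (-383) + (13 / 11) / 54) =17795712 / 513835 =34.63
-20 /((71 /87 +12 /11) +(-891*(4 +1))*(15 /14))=53592 /12785195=0.00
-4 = -4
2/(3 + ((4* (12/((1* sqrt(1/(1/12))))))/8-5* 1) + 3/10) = 340/11 + 200* sqrt(3)/11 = 62.40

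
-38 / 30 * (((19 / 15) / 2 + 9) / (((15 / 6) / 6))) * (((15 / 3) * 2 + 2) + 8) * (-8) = 4685.65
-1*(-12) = 12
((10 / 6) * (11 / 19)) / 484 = 5 / 2508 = 0.00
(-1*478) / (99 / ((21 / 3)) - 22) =3346 / 55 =60.84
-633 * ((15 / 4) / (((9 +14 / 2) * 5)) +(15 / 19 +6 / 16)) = -766.78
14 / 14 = 1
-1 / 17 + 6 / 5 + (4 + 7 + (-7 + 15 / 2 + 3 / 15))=2183 / 170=12.84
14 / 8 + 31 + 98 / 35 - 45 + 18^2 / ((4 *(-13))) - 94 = -28517 / 260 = -109.68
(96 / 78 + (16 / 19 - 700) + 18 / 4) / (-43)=342553 / 21242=16.13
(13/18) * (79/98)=1027/1764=0.58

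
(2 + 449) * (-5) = -2255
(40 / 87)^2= 1600 / 7569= 0.21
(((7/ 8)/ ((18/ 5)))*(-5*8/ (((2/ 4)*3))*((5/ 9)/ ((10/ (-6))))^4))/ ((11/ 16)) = -2800/ 24057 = -0.12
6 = 6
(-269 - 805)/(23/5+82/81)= -434970/2273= -191.36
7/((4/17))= 119/4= 29.75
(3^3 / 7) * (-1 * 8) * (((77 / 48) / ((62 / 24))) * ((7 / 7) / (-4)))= 297 / 62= 4.79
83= 83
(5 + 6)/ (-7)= -11/ 7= -1.57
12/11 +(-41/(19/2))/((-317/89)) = 152554/66253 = 2.30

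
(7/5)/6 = 7/30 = 0.23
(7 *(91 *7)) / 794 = 4459 / 794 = 5.62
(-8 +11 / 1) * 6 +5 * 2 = 28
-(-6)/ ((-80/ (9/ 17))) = -27/ 680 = -0.04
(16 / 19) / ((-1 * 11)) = -16 / 209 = -0.08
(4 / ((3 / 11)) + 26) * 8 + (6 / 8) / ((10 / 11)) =39139 / 120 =326.16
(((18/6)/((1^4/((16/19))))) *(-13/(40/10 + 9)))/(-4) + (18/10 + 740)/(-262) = -54751/24890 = -2.20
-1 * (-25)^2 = -625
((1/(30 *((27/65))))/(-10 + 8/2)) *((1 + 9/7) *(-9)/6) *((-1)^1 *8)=-208/567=-0.37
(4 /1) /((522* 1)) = 2 /261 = 0.01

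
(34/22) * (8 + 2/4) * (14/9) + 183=20140/99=203.43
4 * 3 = 12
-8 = -8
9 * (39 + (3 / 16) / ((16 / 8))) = 351.84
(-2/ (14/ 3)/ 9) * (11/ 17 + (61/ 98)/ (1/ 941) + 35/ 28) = -27.98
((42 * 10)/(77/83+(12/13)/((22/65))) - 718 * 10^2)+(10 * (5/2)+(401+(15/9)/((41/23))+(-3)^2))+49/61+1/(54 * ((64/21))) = -685010380355845/9614404224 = -71248.34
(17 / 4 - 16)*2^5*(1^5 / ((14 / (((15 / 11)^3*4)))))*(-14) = 5076000 / 1331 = 3813.67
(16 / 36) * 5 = 20 / 9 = 2.22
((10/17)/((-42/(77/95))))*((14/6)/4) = -77/11628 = -0.01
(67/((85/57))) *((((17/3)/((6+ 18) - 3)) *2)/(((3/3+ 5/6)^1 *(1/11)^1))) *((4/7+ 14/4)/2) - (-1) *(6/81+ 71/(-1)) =1489972/6615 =225.24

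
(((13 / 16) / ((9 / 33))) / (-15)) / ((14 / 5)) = -143 / 2016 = -0.07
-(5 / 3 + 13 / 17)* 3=-124 / 17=-7.29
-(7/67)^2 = -49/4489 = -0.01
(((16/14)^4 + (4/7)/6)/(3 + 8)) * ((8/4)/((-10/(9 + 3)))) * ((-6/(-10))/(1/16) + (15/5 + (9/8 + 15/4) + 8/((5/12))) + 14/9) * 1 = -89280581/5942475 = -15.02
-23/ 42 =-0.55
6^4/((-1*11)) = -1296/11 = -117.82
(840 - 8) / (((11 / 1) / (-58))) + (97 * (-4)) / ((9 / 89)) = -8223.80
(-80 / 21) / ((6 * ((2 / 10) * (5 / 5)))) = -200 / 63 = -3.17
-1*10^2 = -100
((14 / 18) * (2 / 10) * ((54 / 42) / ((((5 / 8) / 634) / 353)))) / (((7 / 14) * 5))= 3580832 / 125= 28646.66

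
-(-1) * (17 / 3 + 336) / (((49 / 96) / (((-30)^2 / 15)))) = 1968000 / 49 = 40163.27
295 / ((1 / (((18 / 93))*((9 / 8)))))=7965 / 124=64.23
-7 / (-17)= 0.41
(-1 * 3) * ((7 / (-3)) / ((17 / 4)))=28 / 17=1.65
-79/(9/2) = -158/9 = -17.56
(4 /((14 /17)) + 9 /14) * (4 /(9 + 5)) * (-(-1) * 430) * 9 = 42570 /7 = 6081.43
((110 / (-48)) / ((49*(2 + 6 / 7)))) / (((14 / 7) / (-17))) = 187 / 1344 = 0.14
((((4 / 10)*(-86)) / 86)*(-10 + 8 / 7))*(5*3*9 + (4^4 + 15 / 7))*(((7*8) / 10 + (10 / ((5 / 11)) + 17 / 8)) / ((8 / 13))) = 82416724 / 1225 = 67278.96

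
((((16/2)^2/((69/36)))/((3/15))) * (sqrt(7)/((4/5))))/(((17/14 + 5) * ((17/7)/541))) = 84828800 * sqrt(7)/11339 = 19793.27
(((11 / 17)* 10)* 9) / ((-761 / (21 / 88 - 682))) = 52.17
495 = 495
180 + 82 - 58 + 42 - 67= 179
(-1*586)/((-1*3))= 586/3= 195.33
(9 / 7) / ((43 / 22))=198 / 301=0.66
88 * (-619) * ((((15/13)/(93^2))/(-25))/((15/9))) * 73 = 3976456/312325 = 12.73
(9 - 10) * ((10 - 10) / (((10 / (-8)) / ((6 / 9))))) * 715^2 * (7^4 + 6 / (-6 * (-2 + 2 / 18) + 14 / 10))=0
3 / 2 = 1.50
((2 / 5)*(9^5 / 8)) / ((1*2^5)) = 59049 / 640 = 92.26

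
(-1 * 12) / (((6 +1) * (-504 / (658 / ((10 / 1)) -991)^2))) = 3566646 / 1225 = 2911.55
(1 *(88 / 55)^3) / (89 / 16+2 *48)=8192 / 203125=0.04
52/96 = 13/24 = 0.54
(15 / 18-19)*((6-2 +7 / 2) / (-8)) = 545 / 32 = 17.03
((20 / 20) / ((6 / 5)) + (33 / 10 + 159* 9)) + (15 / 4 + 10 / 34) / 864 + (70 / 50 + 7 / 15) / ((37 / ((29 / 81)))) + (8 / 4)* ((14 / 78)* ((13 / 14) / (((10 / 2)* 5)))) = 1435.17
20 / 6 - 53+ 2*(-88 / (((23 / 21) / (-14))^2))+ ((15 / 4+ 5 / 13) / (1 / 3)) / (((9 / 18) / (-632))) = -917783717 / 20631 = -44485.66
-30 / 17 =-1.76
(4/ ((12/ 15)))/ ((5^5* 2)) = 1/ 1250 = 0.00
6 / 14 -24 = -165 / 7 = -23.57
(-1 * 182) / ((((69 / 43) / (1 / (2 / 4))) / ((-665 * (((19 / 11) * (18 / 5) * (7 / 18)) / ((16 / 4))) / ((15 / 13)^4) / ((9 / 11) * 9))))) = 6986.95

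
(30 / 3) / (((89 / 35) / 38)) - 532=-34048 / 89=-382.56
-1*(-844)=844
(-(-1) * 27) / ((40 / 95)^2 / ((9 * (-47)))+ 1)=27.01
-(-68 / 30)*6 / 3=68 / 15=4.53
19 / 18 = 1.06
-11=-11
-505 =-505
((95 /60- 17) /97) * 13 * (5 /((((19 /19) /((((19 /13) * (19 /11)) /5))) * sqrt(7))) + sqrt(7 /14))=-66785 * sqrt(7) /89628- 2405 * sqrt(2) /2328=-3.43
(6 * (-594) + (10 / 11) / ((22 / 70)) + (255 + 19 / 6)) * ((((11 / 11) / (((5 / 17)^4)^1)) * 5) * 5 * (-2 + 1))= 40055585827 / 3630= 11034596.65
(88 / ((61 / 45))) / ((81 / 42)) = 6160 / 183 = 33.66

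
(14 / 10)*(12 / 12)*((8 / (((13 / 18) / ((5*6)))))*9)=54432 / 13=4187.08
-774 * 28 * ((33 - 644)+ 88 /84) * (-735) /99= -1079542520 /11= -98140229.09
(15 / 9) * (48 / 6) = 40 / 3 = 13.33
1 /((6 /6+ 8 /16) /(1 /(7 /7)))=2 /3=0.67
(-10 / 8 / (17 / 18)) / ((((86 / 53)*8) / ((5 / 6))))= -3975 / 46784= -0.08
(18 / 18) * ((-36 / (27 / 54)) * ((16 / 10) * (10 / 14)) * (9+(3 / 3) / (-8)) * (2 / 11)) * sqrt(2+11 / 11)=-10224 * sqrt(3) / 77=-229.98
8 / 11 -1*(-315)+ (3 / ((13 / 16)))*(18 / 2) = 49901 / 143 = 348.96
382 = 382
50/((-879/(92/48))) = -575/5274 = -0.11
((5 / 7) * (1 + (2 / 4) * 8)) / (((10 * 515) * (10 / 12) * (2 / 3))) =9 / 7210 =0.00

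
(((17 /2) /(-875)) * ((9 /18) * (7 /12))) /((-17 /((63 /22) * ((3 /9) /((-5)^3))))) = -7 /5500000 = -0.00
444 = 444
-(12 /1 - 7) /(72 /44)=-55 /18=-3.06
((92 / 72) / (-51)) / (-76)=23 / 69768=0.00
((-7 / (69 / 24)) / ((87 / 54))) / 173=-1008 / 115391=-0.01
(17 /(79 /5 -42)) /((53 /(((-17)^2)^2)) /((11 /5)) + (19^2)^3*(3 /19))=-78092135 /894023481809732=-0.00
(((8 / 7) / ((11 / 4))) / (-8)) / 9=-4 / 693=-0.01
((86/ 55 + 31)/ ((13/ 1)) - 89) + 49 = -26809/ 715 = -37.50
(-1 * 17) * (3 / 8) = -51 / 8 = -6.38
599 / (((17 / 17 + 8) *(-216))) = -599 / 1944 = -0.31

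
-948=-948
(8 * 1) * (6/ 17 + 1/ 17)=56/ 17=3.29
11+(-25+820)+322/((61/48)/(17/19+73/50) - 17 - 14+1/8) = 647698958/814321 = 795.39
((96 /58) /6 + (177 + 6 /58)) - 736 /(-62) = 189.25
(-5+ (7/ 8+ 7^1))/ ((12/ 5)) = 115/ 96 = 1.20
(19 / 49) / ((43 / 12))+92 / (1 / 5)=969448 / 2107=460.11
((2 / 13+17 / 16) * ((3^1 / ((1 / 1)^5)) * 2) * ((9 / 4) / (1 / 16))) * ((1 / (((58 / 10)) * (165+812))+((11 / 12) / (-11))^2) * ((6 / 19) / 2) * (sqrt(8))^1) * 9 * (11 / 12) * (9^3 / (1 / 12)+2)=9550937694375 * sqrt(2) / 223944032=60314.47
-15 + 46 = 31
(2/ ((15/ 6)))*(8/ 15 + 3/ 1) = 212/ 75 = 2.83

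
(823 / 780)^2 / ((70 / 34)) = 11514593 / 21294000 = 0.54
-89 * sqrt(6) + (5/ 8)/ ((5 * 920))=1/ 7360 - 89 * sqrt(6)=-218.00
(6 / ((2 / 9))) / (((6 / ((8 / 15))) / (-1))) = -12 / 5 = -2.40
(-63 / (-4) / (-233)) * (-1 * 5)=0.34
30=30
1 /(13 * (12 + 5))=1 /221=0.00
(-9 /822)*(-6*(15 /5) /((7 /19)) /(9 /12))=684 /959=0.71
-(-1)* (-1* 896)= -896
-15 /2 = -7.50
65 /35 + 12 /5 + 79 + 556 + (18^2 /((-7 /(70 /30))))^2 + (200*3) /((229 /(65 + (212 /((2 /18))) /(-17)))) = 1659517302 /136255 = 12179.50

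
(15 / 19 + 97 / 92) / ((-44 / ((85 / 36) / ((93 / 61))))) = -1519205 / 23409216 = -0.06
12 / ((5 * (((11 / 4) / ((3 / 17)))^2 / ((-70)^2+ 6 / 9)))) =8468352 / 174845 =48.43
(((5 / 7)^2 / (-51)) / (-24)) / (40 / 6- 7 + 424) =25 / 25409832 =0.00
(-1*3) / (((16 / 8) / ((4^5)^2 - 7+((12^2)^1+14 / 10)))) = -7865358 / 5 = -1573071.60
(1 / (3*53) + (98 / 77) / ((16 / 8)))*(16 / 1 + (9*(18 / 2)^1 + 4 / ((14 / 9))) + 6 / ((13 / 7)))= 10515020 / 159159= 66.07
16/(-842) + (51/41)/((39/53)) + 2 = 3.67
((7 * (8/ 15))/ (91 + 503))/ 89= 0.00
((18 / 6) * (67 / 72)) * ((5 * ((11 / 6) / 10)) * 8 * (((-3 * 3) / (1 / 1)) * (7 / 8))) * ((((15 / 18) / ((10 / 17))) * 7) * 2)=-613921 / 192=-3197.51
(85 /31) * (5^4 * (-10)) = -531250 /31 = -17137.10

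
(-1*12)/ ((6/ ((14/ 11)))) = -28/ 11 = -2.55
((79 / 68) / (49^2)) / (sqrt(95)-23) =-1817 / 70858312-79*sqrt(95) / 70858312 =-0.00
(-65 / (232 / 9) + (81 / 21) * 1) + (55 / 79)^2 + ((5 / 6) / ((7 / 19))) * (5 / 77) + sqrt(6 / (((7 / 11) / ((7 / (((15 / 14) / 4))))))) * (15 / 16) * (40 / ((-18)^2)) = 5 * sqrt(385) / 54 + 4605674099 / 2341273704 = 3.78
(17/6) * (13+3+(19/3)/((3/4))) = 1870/27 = 69.26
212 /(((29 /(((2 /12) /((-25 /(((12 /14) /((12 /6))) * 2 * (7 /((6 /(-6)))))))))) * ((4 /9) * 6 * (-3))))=-53 /1450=-0.04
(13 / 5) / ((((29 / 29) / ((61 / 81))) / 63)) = 5551 / 45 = 123.36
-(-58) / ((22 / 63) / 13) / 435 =273 / 55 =4.96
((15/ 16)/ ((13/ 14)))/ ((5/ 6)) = 63/ 52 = 1.21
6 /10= 3 /5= 0.60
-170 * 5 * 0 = 0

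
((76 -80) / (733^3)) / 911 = -4 / 358781714507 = -0.00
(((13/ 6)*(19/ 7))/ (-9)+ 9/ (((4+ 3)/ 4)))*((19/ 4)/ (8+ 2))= 32243/ 15120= 2.13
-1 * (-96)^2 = -9216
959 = 959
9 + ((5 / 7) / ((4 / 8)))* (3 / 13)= 849 / 91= 9.33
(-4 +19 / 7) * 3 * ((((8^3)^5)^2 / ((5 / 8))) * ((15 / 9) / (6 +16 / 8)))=-1591637193366917496298874000.00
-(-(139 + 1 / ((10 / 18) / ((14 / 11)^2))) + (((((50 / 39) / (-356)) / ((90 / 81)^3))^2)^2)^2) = 92512962663255414516175785057877976991615079 / 651886726042342978398155580217753600000000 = 141.92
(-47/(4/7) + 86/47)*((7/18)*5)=-529165/3384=-156.37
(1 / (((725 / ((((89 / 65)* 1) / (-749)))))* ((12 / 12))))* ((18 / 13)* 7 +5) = -16999 / 458856125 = -0.00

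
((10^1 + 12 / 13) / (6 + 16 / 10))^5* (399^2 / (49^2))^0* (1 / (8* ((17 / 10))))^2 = 140955418046875 / 4251112437056368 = 0.03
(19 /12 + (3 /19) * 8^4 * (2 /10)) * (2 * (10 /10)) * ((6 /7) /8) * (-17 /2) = -362491 /1520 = -238.48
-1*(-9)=9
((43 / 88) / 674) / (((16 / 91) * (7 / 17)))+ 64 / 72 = 7677463 / 8540928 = 0.90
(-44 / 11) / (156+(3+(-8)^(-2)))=-256 / 10177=-0.03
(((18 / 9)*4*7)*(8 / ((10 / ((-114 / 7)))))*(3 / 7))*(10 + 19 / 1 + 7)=-393984 / 35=-11256.69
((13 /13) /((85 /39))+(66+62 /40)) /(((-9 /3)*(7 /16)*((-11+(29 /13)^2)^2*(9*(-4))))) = 0.04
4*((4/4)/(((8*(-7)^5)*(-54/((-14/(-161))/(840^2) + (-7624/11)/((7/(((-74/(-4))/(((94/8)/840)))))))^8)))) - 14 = 8295033171440624367362436421452666699459894242882011962161297504153479183304458228146713792413853373035141825392297441/174136415347830906739237474492836700104329198042030619822023623311360000000000000000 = 47635258569390033591845040000000000.00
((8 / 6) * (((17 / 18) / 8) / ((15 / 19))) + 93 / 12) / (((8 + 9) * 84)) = 6439 / 1156680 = 0.01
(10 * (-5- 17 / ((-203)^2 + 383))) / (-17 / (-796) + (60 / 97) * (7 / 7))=-20072900155 / 256877391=-78.14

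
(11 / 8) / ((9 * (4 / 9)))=11 / 32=0.34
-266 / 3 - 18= -320 / 3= -106.67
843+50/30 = 2534/3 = 844.67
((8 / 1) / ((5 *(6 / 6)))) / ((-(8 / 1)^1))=-1 / 5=-0.20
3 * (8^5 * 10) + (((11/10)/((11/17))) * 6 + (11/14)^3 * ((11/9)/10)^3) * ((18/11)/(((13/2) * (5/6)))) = 6509332815206761/6621615000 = 983043.08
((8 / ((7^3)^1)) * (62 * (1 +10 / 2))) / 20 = 744 / 1715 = 0.43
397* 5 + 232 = 2217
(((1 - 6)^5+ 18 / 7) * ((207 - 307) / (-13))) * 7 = -2185700 / 13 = -168130.77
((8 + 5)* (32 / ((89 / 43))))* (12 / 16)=13416 / 89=150.74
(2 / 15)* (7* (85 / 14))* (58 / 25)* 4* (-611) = -2409784 / 75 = -32130.45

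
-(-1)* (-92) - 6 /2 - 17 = -112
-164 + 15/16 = -2609/16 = -163.06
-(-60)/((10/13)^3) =6591/50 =131.82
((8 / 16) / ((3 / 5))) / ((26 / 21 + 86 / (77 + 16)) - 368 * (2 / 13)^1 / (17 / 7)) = -239785 / 6085568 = -0.04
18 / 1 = 18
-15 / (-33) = 5 / 11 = 0.45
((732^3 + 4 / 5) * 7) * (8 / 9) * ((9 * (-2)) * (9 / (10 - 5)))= -1976804770752 / 25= -79072190830.08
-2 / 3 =-0.67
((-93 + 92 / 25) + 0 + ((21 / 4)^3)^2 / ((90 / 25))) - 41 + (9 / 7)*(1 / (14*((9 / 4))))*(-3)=57059594061 / 10035200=5685.94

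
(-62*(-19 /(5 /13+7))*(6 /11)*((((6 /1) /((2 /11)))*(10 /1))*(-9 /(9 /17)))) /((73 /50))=-48813375 /146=-334338.18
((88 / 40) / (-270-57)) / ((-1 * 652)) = 11 / 1066020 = 0.00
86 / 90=43 / 45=0.96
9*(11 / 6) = 33 / 2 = 16.50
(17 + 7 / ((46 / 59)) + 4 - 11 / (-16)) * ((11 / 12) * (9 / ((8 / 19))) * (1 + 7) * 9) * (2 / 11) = 5789205 / 736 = 7865.77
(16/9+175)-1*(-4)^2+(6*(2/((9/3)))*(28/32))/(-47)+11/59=160.89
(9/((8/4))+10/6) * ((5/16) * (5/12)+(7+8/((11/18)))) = 1580159/12672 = 124.70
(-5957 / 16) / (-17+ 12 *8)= -4.71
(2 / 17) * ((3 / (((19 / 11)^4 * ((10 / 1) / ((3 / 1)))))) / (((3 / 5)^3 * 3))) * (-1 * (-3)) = 366025 / 6646371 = 0.06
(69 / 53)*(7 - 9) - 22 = -1304 / 53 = -24.60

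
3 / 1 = 3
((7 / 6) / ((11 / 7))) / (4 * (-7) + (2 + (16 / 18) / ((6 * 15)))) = -6615 / 231572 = -0.03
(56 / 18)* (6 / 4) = 14 / 3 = 4.67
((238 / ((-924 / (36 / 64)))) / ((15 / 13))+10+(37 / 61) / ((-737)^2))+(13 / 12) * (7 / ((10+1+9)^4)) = 628174479383119 / 63615953280000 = 9.87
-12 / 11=-1.09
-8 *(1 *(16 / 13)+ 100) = -10528 / 13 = -809.85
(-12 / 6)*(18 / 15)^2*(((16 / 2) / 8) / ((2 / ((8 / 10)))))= -144 / 125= -1.15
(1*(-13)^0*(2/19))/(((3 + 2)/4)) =8/95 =0.08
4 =4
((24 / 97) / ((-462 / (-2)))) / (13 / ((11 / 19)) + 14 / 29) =232 / 4968243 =0.00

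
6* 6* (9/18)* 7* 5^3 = 15750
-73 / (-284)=73 / 284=0.26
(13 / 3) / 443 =13 / 1329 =0.01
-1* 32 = -32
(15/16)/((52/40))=75/104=0.72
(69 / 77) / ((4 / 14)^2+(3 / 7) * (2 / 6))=483 / 121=3.99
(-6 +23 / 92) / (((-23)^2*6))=-1 / 552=-0.00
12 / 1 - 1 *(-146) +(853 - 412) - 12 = 587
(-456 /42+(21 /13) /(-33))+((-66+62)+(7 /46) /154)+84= 6363087 /92092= 69.09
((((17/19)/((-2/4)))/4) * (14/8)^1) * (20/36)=-595/1368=-0.43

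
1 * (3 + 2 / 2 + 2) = 6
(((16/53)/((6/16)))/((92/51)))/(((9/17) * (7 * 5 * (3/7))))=9248/164565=0.06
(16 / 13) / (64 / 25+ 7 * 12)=100 / 7033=0.01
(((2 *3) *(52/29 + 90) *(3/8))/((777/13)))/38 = 51909/570836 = 0.09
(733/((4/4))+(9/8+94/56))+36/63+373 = 1109.38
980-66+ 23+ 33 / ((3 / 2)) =959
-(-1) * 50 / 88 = 25 / 44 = 0.57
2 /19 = 0.11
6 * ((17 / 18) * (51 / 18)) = 289 / 18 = 16.06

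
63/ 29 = 2.17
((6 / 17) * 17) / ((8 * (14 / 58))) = 3.11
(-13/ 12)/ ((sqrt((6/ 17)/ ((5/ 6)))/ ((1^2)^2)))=-13* sqrt(85)/ 72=-1.66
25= 25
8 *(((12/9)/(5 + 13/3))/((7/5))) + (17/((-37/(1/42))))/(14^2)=248623/304584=0.82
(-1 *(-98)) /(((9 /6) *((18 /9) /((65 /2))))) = 3185 /3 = 1061.67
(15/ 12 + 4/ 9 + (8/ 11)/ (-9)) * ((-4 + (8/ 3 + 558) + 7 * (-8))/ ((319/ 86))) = 2292803/ 10527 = 217.80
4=4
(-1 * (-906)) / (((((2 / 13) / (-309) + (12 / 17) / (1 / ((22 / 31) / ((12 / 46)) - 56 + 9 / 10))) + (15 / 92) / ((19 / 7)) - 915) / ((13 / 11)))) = -217919166711480 / 193737811634411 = -1.12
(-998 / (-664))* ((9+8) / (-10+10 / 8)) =-8483 / 2905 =-2.92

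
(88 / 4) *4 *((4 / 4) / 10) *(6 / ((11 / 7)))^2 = 7056 / 55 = 128.29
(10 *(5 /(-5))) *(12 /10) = -12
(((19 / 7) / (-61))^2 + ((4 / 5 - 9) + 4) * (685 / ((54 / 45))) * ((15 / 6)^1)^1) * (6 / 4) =-13114008993 / 1458632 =-8990.62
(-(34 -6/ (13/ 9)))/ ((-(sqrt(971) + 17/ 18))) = -118728/ 4086095 + 125712 *sqrt(971)/ 4086095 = 0.93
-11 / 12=-0.92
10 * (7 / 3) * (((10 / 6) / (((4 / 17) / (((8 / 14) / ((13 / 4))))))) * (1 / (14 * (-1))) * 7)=-1700 / 117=-14.53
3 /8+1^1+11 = 99 /8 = 12.38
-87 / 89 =-0.98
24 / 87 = 8 / 29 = 0.28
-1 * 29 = -29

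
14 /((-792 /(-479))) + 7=6125 /396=15.47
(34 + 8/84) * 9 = 2148/7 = 306.86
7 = 7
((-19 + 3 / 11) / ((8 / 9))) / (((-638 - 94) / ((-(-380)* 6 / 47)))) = 88065 / 63074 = 1.40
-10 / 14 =-5 / 7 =-0.71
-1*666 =-666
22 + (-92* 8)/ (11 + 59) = 402/ 35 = 11.49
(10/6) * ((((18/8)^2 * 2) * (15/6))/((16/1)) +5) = 8425/768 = 10.97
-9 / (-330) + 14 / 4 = 194 / 55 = 3.53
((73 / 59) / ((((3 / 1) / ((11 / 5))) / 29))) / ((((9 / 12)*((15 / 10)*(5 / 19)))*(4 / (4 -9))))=-884906 / 7965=-111.10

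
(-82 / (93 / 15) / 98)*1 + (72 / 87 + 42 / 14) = 162664 / 44051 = 3.69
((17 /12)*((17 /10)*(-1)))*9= -867 /40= -21.68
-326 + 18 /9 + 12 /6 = -322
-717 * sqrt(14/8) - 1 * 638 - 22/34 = -717 * sqrt(7)/2 - 10857/17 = -1587.15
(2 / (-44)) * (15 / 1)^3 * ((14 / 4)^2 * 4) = -165375 / 22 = -7517.05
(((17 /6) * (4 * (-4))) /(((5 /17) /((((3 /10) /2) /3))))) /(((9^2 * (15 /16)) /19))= -175712 /91125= -1.93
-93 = -93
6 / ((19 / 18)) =108 / 19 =5.68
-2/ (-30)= 1/ 15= 0.07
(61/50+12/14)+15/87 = 2.25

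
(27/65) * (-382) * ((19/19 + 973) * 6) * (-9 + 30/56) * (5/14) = 2803214.05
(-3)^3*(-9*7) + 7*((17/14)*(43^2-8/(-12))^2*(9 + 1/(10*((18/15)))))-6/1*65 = 57056749229/216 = 264151616.80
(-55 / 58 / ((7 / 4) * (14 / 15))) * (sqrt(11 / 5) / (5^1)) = -33 * sqrt(55) / 1421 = -0.17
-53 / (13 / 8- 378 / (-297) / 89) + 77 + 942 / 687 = 135364549 / 2940131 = 46.04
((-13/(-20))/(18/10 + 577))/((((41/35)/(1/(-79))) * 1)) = -455/37494664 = -0.00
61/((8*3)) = 61/24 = 2.54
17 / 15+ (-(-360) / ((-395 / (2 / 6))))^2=1.23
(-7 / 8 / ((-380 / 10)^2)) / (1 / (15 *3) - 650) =315 / 337884448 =0.00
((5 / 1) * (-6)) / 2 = -15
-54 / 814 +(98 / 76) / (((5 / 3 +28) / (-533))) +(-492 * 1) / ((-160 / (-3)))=-893562873 / 27529480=-32.46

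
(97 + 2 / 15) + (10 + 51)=2372 / 15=158.13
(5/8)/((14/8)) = 5/14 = 0.36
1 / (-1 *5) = -1 / 5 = -0.20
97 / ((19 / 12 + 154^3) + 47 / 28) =4074 / 153395225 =0.00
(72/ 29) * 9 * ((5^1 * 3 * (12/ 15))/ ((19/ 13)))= 183.46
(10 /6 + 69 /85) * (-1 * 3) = -632 /85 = -7.44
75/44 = 1.70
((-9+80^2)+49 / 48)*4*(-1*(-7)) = 2147719 / 12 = 178976.58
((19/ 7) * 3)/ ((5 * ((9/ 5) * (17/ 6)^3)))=1368/ 34391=0.04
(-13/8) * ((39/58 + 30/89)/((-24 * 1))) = 22581/330368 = 0.07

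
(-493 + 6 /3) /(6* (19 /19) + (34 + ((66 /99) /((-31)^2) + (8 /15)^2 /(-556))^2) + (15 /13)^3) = -974435193957745479375 /82432426087072302547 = -11.82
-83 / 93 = -0.89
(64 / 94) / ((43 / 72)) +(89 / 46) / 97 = 10460317 / 9017702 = 1.16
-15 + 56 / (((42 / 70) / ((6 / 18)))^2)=185 / 81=2.28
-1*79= -79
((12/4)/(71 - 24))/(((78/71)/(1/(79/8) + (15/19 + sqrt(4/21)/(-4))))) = 94927/1834222 - 71 * sqrt(21)/51324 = 0.05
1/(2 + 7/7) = 1/3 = 0.33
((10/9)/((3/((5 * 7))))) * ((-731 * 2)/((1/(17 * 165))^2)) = -447340932500/3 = -149113644166.67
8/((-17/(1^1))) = -8/17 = -0.47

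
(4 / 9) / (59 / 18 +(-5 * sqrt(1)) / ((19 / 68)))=-152 / 4999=-0.03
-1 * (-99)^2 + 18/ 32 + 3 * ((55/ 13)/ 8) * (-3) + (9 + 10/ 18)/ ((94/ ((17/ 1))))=-862548415/ 87984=-9803.47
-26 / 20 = -1.30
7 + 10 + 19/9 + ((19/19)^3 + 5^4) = 5806/9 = 645.11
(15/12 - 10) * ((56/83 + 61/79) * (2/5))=-66409/13114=-5.06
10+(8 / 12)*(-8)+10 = 44 / 3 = 14.67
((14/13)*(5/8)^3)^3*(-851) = -570103515625/36859543552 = -15.47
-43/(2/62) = -1333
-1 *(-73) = 73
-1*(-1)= 1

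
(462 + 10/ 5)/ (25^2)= 464/ 625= 0.74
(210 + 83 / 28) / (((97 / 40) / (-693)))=-5903370 / 97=-60859.48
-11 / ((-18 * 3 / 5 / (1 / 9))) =55 / 486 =0.11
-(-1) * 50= 50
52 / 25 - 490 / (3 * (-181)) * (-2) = 3736 / 13575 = 0.28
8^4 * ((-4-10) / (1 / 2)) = -114688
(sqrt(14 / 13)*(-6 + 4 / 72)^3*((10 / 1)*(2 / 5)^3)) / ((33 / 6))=-4900172*sqrt(182) / 2606175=-25.37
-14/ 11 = -1.27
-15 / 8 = -1.88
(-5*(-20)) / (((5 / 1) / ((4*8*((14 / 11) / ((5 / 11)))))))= 1792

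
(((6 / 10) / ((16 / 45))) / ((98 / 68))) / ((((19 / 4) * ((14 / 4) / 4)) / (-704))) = -198.33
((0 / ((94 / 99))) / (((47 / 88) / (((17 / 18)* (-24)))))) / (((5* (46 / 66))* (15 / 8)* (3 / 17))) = 0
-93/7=-13.29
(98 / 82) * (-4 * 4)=-784 / 41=-19.12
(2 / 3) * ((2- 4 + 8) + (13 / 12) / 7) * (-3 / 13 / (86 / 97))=-50149 / 46956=-1.07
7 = 7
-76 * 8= -608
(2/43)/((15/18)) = 12/215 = 0.06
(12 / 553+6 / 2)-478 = -262663 / 553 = -474.98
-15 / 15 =-1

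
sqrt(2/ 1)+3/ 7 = 3/ 7+sqrt(2) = 1.84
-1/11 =-0.09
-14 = -14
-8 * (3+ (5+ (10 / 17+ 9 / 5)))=-7064 / 85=-83.11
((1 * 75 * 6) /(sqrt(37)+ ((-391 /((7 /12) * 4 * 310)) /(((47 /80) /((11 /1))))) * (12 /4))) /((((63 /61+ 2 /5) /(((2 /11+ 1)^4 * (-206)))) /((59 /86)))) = 2477936553536272988250 * sqrt(37) /25324162713572985757+ 297381541477438782000 /100095504796731169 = 3566.17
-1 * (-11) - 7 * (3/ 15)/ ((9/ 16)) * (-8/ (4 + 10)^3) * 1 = 24271/ 2205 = 11.01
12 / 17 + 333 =5673 / 17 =333.71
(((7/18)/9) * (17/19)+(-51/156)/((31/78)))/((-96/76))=4675/7533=0.62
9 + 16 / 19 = 187 / 19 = 9.84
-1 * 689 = -689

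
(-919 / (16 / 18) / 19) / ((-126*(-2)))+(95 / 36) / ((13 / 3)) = 0.39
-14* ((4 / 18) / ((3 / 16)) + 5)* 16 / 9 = -37408 / 243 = -153.94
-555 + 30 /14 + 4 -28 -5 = -4073 /7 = -581.86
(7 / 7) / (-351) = -1 / 351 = -0.00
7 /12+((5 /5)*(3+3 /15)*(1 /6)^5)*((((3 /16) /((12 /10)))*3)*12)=253 /432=0.59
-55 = -55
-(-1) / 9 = 1 / 9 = 0.11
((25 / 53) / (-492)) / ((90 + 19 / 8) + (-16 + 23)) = -10 / 1036521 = -0.00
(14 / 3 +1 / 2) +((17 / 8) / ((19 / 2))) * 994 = 12968 / 57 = 227.51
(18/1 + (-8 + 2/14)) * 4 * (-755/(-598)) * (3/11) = 321630/23023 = 13.97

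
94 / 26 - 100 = -96.38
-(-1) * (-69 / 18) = -23 / 6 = -3.83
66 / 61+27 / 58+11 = 44393 / 3538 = 12.55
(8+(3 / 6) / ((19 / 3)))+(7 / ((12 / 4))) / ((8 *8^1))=29605 / 3648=8.12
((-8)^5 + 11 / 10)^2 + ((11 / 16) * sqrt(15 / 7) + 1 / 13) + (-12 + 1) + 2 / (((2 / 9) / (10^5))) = 11 * sqrt(105) / 112 + 1396940642093 / 1300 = 1074569725.69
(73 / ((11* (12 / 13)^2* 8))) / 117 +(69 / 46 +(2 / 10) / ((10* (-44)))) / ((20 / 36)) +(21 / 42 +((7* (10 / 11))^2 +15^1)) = 9205627771 / 156816000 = 58.70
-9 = -9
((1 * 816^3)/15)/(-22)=-90556416/55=-1646480.29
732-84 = 648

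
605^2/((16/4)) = 91506.25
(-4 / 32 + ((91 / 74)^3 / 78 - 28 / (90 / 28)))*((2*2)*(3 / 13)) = -321384881 / 39509340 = -8.13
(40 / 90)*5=20 / 9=2.22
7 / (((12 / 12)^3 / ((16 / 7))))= 16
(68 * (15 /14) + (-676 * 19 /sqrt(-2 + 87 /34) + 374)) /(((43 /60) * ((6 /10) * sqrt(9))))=312800 /903- 67600 * sqrt(646) /129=-12972.65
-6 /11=-0.55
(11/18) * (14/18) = 77/162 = 0.48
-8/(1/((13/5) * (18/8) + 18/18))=-274/5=-54.80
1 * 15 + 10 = 25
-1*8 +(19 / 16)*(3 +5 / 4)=-189 / 64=-2.95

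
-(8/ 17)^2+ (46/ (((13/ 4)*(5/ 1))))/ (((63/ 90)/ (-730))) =-77642784/ 26299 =-2952.31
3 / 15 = 1 / 5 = 0.20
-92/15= -6.13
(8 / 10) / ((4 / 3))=3 / 5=0.60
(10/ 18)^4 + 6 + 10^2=696091/ 6561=106.10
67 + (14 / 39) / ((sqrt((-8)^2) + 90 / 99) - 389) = 10924799 / 163059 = 67.00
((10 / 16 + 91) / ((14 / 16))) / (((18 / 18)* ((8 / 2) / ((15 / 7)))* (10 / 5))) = 10995 / 392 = 28.05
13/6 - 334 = -1991/6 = -331.83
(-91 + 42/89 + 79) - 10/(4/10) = -3251/89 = -36.53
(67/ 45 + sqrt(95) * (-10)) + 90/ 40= 673/ 180 - 10 * sqrt(95)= -93.73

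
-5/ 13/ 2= -5/ 26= -0.19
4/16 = 1/4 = 0.25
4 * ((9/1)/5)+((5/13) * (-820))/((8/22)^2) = -618253/260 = -2377.90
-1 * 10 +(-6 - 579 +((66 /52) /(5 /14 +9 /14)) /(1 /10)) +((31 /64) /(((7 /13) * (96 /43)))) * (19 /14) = -4553707577 /7827456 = -581.76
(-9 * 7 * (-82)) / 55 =5166 / 55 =93.93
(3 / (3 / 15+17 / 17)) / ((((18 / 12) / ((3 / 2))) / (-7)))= -17.50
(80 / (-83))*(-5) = 4.82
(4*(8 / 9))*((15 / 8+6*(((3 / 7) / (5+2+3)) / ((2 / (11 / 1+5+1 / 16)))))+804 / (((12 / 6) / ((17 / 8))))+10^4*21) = 78720391 / 105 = 749718.01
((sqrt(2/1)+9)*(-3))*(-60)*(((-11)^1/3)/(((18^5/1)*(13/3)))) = -55/75816 -55*sqrt(2)/682344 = -0.00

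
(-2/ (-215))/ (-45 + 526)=2/ 103415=0.00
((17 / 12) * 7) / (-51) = -0.19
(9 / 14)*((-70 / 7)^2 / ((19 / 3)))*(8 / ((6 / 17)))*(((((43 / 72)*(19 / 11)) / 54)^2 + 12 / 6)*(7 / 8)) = 1555020233225 / 3861437184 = 402.71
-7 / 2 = -3.50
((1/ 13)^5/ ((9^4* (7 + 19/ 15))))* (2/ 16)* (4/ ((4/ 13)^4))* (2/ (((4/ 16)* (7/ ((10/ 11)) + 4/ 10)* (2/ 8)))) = 25/ 2284487712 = 0.00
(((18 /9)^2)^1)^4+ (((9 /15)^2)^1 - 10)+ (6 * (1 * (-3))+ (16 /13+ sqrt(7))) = sqrt(7)+ 74617 /325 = 232.24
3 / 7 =0.43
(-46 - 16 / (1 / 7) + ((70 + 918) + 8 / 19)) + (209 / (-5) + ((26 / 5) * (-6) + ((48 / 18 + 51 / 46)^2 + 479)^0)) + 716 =28014 / 19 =1474.42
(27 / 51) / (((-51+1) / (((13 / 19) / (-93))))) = 0.00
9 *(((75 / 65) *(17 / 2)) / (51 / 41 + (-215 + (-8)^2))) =-18819 / 31928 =-0.59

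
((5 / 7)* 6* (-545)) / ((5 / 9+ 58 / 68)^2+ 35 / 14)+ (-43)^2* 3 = 14771445879 / 2938957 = 5026.08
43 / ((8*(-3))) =-43 / 24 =-1.79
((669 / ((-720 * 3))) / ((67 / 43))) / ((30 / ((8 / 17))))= -9589 / 3075300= -0.00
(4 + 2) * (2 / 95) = 12 / 95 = 0.13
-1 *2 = -2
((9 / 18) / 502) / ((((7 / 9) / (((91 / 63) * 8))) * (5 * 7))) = 26 / 61495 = 0.00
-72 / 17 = -4.24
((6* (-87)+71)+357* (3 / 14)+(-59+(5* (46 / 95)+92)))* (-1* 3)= 38655 / 38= 1017.24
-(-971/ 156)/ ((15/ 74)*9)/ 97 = 35927/ 1021410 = 0.04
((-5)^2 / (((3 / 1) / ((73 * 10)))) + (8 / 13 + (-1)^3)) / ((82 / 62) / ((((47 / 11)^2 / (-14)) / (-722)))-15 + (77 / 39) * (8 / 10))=81228077825 / 9599219117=8.46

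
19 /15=1.27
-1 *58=-58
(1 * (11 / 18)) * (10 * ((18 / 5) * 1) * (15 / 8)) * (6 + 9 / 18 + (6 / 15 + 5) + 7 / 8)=16863 / 32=526.97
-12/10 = -6/5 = -1.20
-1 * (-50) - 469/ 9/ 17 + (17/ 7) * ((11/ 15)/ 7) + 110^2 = 455337382/ 37485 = 12147.19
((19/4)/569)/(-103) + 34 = 7970533/234428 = 34.00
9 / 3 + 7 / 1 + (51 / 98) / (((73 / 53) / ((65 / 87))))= 2133225 / 207466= 10.28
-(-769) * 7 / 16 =5383 / 16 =336.44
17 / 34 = 1 / 2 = 0.50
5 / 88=0.06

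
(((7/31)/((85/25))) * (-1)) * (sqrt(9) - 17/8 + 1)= -525/4216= -0.12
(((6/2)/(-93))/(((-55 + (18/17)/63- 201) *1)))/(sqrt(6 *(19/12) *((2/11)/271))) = 119 *sqrt(56639)/17942118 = 0.00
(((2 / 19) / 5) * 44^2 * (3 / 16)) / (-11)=-66 / 95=-0.69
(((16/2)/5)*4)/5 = 32/25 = 1.28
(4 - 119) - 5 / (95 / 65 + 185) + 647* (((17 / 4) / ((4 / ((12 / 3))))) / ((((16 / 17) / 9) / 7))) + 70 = 3568445327 / 19392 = 184016.36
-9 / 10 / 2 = -0.45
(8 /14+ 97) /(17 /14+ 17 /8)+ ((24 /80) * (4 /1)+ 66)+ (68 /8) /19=3441671 /35530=96.87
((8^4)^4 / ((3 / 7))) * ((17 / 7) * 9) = 14355223812243456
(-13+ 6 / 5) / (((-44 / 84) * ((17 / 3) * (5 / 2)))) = 7434 / 4675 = 1.59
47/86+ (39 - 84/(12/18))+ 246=13721/86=159.55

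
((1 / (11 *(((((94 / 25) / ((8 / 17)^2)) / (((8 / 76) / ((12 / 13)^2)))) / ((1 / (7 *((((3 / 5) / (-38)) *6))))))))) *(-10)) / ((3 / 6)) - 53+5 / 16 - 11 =-86299757249 / 1355474736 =-63.67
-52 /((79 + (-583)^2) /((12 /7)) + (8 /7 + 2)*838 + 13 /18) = -0.00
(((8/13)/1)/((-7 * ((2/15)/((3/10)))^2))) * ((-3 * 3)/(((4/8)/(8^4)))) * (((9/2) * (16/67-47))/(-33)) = 1079433216/5159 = 209233.03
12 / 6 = 2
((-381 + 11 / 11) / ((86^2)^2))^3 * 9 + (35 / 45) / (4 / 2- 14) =-4475478649293616899037 / 69050242017669732020928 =-0.06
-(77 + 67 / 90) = -77.74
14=14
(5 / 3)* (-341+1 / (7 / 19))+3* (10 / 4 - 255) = -55495 / 42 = -1321.31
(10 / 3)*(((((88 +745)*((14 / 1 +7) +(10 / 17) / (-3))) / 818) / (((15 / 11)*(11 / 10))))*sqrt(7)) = 519890*sqrt(7) / 11043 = 124.56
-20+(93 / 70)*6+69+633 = 689.97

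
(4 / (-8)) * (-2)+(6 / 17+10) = 193 / 17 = 11.35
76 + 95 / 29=2299 / 29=79.28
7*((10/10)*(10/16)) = 35/8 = 4.38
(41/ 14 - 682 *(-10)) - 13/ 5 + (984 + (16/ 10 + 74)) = 110319/ 14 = 7879.93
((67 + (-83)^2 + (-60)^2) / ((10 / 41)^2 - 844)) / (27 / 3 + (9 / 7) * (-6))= -2388701 / 245538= -9.73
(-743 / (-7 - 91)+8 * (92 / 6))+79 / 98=19265 / 147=131.05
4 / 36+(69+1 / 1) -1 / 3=628 / 9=69.78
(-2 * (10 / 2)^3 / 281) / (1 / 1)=-250 / 281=-0.89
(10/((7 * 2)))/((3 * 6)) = 5/126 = 0.04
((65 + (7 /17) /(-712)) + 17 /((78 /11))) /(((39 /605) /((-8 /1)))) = -19248130055 /2301273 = -8364.12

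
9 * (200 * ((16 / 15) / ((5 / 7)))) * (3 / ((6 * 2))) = 672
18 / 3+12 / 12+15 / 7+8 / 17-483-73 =-65020 / 119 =-546.39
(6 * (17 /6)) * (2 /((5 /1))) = 6.80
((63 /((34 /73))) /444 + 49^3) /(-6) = -592011301 /30192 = -19608.22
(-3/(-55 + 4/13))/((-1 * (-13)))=1/237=0.00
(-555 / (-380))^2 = 12321 / 5776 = 2.13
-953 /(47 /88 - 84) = 83864 /7345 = 11.42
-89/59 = -1.51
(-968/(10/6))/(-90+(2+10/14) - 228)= 20328/11035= 1.84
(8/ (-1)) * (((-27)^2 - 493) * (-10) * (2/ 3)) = 37760/ 3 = 12586.67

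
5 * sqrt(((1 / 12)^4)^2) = 5 / 20736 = 0.00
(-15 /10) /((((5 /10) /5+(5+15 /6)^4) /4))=-480 /253133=-0.00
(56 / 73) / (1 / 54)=3024 / 73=41.42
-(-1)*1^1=1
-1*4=-4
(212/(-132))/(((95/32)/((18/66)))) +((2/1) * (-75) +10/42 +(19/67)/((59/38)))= -142874469433/954234435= -149.73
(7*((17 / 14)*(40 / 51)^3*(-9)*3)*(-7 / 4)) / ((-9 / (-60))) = 1120000 / 867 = 1291.81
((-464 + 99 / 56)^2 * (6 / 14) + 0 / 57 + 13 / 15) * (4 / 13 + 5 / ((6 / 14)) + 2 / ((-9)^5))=55430641299891887 / 50553502272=1096474.80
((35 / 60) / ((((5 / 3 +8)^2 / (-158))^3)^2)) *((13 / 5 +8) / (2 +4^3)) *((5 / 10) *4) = 85205766412049364144 / 19459813076300797255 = 4.38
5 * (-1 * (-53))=265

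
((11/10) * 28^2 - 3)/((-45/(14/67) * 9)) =-60158/135675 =-0.44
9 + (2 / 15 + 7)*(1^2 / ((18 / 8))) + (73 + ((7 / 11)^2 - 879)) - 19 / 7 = -91034509 / 114345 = -796.14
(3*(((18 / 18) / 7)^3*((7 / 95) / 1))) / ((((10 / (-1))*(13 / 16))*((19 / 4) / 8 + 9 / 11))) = -0.00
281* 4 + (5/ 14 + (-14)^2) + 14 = 1334.36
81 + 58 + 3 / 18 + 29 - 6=973 / 6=162.17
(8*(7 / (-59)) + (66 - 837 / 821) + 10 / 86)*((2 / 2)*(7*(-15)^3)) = -1515487.95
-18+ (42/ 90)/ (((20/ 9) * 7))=-1797/ 100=-17.97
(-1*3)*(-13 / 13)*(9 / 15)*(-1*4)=-36 / 5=-7.20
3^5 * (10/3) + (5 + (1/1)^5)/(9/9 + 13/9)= 812.45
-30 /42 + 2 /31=-0.65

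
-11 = -11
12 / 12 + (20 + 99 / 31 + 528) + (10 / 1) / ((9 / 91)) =182272 / 279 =653.30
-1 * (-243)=243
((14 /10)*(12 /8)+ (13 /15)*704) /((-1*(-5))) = 18367 /150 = 122.45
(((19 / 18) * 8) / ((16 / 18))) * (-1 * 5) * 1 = -95 / 2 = -47.50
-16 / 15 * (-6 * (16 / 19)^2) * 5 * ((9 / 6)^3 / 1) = 27648 / 361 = 76.59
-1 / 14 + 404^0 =13 / 14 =0.93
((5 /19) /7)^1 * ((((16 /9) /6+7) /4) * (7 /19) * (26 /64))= 12805 /1247616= 0.01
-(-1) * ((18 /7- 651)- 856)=-10531 /7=-1504.43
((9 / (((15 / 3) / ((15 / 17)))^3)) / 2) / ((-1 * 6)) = -81 / 19652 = -0.00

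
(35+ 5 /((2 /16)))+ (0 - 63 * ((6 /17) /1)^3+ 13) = 418736 /4913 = 85.23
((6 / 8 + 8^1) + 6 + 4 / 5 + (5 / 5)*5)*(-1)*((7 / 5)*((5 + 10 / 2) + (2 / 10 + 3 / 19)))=-707742 / 2375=-298.00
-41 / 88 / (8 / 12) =-123 / 176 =-0.70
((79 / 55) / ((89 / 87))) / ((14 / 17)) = 116841 / 68530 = 1.70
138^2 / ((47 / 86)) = 1637784 / 47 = 34846.47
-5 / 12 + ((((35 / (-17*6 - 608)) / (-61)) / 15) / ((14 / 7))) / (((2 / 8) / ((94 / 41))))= -0.42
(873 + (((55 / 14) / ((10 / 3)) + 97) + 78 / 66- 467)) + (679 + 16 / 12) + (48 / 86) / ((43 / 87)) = 2027658581 / 1708476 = 1186.82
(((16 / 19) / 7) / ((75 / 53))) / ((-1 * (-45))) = 848 / 448875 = 0.00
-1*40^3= -64000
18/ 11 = 1.64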